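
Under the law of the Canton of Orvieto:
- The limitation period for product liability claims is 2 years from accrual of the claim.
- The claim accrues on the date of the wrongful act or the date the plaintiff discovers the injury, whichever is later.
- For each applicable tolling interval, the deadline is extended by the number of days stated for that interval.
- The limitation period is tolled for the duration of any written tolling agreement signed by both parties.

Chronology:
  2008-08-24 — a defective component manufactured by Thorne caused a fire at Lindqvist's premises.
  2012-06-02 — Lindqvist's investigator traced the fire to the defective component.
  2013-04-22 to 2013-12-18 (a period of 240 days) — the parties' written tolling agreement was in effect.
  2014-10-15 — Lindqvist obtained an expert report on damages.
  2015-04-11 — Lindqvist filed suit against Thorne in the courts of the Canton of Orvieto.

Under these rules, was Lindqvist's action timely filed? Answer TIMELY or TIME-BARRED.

The claim accrued on 2012-06-02 — the later of the 2008-08-24 act and the 2012-06-02 discovery.
The untolled deadline — 2 years after 2012-06-02 — is 2014-06-02.
The period was tolled for 240 days by the written tolling agreement (2013-04-22 to 2013-12-18), pushing the deadline to 2015-01-28.
None of the other events listed affects the running of the period under the stated rules.
Filing on 2015-04-11 missed the 2015-01-28 deadline — the action is time-barred.

TIME-BARRED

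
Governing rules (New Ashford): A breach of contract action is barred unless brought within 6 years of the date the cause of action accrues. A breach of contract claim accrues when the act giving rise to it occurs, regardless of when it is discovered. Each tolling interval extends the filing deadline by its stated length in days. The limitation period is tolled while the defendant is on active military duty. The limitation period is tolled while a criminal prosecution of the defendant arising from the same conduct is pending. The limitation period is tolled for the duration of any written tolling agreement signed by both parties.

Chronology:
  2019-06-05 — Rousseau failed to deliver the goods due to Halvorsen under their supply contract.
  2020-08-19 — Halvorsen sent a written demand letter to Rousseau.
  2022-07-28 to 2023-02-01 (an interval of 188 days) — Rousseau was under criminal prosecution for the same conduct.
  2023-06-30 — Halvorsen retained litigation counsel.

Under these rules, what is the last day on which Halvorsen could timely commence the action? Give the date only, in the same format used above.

The claim accrued on 2019-06-05, when the wrongful act occurred.
Adding the 6 years base period to 2019-06-05 gives a deadline of 2025-06-05, before any tolling.
Because the pending criminal prosecution ran from 2022-07-28 to 2023-02-01, the deadline is extended by 188 days to 2025-12-10.
Nothing else in the chronology tolls or restarts the period.

2025-12-10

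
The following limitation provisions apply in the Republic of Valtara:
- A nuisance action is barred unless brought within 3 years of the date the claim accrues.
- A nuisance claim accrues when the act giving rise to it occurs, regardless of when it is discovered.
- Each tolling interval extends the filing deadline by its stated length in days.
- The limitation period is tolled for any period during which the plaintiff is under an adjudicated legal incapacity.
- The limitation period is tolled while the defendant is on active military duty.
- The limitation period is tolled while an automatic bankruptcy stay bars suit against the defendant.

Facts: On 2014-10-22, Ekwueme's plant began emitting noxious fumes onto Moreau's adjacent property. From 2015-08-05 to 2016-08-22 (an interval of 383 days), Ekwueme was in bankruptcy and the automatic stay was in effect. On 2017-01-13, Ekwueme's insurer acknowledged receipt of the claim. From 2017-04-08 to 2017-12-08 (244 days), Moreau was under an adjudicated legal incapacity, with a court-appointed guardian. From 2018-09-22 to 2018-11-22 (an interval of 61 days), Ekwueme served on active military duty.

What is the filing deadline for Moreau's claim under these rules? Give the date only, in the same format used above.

The claim accrued on 2014-10-22, the date of the act.
3 years from 2014-10-22 is 2017-10-22.
The automatic bankruptcy stay from 2015-08-05 to 2016-08-22 tolled the period for 383 days, extending the deadline to 2018-11-09.
Because the plaintiff's legal incapacity ran from 2017-04-08 to 2017-12-08, the deadline is extended by 244 days to 2019-07-11.
Because the defendant's active military service ran from 2018-09-22 to 2018-11-22, the deadline is extended by 61 days to 2019-09-10.
Nothing else in the chronology tolls or restarts the period.

2019-09-10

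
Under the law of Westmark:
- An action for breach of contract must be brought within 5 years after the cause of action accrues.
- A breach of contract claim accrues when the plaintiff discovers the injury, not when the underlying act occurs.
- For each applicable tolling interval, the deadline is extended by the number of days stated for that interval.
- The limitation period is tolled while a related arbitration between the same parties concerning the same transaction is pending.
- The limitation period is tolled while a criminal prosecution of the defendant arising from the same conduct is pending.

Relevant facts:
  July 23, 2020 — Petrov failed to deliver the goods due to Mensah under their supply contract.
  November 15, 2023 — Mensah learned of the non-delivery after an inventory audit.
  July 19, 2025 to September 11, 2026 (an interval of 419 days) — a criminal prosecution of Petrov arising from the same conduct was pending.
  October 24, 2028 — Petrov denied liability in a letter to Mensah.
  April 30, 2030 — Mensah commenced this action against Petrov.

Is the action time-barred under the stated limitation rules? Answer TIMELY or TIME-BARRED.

The claim did not accrue until Mensah discovered the injury on November 15, 2023; the July 23, 2020 act date does not start the clock under the stated rule.
Adding the 5 years base period to November 15, 2023 gives a deadline of November 15, 2028, before any tolling.
Because the pending criminal prosecution ran from July 19, 2025 to September 11, 2026, the deadline is extended by 419 days to January 8, 2030.
Nothing else in the chronology tolls or restarts the period.
The April 30, 2030 filing falls after the January 8, 2030 deadline; the claim is time-barred.

TIME-BARRED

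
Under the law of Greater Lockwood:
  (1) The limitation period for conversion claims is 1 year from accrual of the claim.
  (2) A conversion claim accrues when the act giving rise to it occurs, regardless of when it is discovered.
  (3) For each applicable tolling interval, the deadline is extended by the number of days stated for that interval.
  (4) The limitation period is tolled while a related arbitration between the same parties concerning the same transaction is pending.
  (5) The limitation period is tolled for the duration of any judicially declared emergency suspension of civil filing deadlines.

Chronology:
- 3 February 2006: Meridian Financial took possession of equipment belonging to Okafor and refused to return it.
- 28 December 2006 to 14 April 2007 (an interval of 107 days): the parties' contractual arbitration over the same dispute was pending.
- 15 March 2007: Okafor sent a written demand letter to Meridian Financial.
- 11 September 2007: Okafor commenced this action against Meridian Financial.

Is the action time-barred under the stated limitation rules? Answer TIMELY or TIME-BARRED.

TIME-BARRED

The claim accrued on 3 February 2006, the date of the act.
The untolled deadline — 1 year after 3 February 2006 — is 3 February 2007.
Because the pending related arbitration ran from 28 December 2006 to 14 April 2007, the deadline is extended by 107 days to 21 May 2007.
Nothing else in the chronology tolls or restarts the period.
Okafor filed on 11 September 2007, after the 21 May 2007 deadline, so the action is time-barred.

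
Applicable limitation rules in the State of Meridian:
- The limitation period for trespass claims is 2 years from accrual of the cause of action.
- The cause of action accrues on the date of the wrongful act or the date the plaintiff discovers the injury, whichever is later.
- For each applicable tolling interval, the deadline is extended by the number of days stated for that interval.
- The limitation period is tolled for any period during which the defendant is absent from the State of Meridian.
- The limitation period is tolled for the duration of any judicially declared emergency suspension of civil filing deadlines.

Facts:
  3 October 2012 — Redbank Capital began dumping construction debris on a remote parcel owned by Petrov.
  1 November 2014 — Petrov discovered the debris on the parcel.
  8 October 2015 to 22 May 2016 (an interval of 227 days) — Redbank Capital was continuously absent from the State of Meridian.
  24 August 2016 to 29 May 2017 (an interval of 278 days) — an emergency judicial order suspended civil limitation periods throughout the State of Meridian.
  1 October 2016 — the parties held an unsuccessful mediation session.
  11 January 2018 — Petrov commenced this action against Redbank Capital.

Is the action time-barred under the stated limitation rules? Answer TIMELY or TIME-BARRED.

TIMELY

The claim accrued on 1 November 2014 — the later of the 3 October 2012 act and the 1 November 2014 discovery.
Adding the 2 years base period to 1 November 2014 gives a deadline of 1 November 2016, before any tolling.
Because the defendant's absence from the jurisdiction ran from 8 October 2015 to 22 May 2016, the deadline is extended by 227 days to 16 June 2017.
Because the emergency suspension of filing deadlines ran from 24 August 2016 to 29 May 2017, the deadline is extended by 278 days to 21 March 2018.
Nothing else in the chronology tolls or restarts the period.
Filing on 11 January 2018 beat the 21 March 2018 deadline — the action is timely.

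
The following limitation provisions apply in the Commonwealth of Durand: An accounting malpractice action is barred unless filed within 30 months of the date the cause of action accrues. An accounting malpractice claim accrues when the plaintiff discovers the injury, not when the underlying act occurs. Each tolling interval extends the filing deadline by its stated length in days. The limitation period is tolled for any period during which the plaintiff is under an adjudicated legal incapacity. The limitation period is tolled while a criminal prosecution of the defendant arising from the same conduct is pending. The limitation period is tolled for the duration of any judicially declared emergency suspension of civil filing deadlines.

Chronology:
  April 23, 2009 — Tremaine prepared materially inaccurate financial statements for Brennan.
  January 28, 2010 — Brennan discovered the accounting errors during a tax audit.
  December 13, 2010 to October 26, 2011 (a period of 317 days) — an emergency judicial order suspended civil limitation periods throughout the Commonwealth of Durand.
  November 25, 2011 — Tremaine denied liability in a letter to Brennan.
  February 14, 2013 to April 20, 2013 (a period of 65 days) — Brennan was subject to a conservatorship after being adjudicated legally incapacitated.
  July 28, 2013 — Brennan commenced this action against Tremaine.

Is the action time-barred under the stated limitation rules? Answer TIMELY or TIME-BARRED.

TIMELY

Under the discovery rule, the claim accrued on January 28, 2010, when Brennan discovered the injury — not on the April 23, 2009 date of the underlying act.
The untolled deadline — 30 months after January 28, 2010 — is July 28, 2012.
Because the emergency suspension of filing deadlines ran from December 13, 2010 to October 26, 2011, the deadline is extended by 317 days to June 10, 2013.
Because the plaintiff's legal incapacity ran from February 14, 2013 to April 20, 2013, the deadline is extended by 65 days to August 14, 2013.
The other events in the timeline have no effect on the limitation period under the stated rules.
Filing on July 28, 2013 beat the August 14, 2013 deadline — the action is timely.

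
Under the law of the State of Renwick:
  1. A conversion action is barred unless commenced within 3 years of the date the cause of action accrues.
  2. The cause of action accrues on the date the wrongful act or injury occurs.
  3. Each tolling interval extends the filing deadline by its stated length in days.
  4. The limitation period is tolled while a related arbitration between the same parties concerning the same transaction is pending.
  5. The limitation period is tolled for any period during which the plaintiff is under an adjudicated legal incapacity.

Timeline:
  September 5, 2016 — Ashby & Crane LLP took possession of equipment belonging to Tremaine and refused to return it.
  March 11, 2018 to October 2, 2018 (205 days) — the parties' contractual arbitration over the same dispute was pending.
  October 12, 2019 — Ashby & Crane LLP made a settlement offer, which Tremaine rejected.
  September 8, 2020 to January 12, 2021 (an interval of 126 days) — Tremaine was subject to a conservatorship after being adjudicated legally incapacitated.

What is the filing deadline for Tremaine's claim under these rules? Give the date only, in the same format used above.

The limitation period began to run on September 5, 2016.
The untolled deadline — 3 years after September 5, 2016 — is September 5, 2019.
The period was tolled for 205 days by the pending related arbitration (March 11, 2018 to October 2, 2018), pushing the deadline to March 28, 2020.
By the time the plaintiff's legal incapacity began on September 8, 2020, the limitation period had already expired on March 28, 2020; that interval cannot revive it.
Nothing else in the chronology tolls or restarts the period.

March 28, 2020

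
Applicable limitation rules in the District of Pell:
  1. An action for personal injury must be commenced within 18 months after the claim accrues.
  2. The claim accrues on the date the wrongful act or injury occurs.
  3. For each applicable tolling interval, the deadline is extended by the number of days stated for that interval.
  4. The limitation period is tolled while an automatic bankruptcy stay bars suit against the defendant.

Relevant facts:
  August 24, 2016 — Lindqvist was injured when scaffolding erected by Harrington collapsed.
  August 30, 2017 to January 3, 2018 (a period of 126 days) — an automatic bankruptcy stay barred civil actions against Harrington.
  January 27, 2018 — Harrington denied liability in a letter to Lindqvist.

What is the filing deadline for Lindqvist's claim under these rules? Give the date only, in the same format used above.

June 30, 2018

The limitation period began to run on August 24, 2016.
18 months from August 24, 2016 is February 24, 2018.
The period was tolled for 126 days by the automatic bankruptcy stay (August 30, 2017 to January 3, 2018), pushing the deadline to June 30, 2018.
Nothing else in the chronology tolls or restarts the period.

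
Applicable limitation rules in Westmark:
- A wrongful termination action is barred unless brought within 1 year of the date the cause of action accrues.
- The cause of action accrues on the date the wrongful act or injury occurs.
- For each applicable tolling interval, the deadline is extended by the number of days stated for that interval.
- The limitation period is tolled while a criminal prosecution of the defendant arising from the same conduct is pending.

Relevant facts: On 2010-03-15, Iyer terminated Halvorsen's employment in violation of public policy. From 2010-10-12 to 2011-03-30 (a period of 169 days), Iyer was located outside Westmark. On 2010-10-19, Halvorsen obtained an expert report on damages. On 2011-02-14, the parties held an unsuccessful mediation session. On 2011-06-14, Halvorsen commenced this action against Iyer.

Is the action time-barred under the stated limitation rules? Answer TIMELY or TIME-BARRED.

TIME-BARRED

The limitation period began to run on 2010-03-15.
1 year from 2010-03-15 is 2011-03-15.
No stated provision tolls the period for the defendant's absence, so the interval from 2010-10-12 to 2011-03-30 has no effect on the deadline.
Nothing else in the chronology tolls or restarts the period.
Halvorsen filed on 2011-06-14, after the 2011-03-15 deadline, so the action is time-barred.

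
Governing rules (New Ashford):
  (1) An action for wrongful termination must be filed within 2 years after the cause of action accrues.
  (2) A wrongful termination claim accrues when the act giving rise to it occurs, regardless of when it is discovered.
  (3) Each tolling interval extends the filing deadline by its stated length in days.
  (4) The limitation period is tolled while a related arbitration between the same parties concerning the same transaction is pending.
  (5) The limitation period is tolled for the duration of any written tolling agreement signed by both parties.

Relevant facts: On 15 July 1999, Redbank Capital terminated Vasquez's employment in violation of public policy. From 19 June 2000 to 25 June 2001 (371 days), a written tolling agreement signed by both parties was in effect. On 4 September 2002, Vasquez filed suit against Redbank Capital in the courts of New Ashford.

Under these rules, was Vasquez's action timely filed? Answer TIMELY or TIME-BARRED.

The cause of action accrued on 15 July 1999, the date of the act.
Adding the 2 years base period to 15 July 1999 gives a deadline of 15 July 2001, before any tolling.
The written tolling agreement from 19 June 2000 to 25 June 2001 tolled the period for 371 days, extending the deadline to 21 July 2002.
Filing on 4 September 2002 missed the 21 July 2002 deadline — the action is time-barred.

TIME-BARRED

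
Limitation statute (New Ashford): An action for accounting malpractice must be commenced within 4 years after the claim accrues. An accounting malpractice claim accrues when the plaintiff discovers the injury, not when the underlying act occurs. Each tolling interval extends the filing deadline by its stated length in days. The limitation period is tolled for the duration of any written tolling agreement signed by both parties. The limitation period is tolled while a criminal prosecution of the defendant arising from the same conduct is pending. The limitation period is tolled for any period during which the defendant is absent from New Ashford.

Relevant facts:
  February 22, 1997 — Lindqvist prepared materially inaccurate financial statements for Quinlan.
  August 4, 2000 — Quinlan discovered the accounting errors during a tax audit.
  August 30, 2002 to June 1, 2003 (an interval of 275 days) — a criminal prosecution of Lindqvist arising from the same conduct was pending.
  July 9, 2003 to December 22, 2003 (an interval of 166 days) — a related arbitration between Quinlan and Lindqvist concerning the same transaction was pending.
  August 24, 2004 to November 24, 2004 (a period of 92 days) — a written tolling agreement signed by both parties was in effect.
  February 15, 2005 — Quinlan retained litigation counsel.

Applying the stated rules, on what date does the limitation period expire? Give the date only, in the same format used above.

August 6, 2005

Under the discovery rule, the claim accrued on August 4, 2000, when Quinlan discovered the injury — not on the February 22, 1997 date of the underlying act.
The untolled deadline — 4 years after August 4, 2000 — is August 4, 2004.
Because the pending criminal prosecution ran from August 30, 2002 to June 1, 2003, the deadline is extended by 275 days to May 6, 2005.
The period was tolled for 92 days by the written tolling agreement (August 24, 2004 to November 24, 2004), pushing the deadline to August 6, 2005.
No stated provision tolls the period for a pending arbitration, so the interval from July 9, 2003 to December 22, 2003 has no effect on the deadline.
None of the other events listed affects the running of the period under the stated rules.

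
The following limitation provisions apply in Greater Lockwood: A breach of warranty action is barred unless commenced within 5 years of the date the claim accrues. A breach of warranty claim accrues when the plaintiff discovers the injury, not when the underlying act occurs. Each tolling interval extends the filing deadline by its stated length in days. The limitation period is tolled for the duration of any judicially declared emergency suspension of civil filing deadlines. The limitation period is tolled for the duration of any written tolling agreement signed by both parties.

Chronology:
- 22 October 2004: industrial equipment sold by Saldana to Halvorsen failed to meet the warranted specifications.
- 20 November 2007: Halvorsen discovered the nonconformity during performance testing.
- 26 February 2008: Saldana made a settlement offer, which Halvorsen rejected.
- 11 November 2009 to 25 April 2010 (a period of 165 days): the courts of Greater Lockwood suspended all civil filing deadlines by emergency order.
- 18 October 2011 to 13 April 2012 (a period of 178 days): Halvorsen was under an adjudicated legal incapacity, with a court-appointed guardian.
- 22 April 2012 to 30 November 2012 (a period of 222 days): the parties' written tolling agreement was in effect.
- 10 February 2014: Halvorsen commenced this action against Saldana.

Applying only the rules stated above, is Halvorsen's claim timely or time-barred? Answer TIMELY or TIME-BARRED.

The claim did not accrue until Halvorsen discovered the injury on 20 November 2007; the 22 October 2004 act date does not start the clock under the stated rule.
Adding the 5 years base period to 20 November 2007 gives a deadline of 20 November 2012, before any tolling.
Because the emergency suspension of filing deadlines ran from 11 November 2009 to 25 April 2010, the deadline is extended by 165 days to 4 May 2013.
The written tolling agreement from 22 April 2012 to 30 November 2012 tolled the period for 222 days, extending the deadline to 12 December 2013.
The plaintiff's legal incapacity from 18 October 2011 to 13 April 2012 does not toll the period, because no stated rule makes the plaintiff's incapacity a tolling event.
The other events in the timeline have no effect on the limitation period under the stated rules.
The 10 February 2014 filing falls after the 12 December 2013 deadline; the claim is time-barred.

TIME-BARRED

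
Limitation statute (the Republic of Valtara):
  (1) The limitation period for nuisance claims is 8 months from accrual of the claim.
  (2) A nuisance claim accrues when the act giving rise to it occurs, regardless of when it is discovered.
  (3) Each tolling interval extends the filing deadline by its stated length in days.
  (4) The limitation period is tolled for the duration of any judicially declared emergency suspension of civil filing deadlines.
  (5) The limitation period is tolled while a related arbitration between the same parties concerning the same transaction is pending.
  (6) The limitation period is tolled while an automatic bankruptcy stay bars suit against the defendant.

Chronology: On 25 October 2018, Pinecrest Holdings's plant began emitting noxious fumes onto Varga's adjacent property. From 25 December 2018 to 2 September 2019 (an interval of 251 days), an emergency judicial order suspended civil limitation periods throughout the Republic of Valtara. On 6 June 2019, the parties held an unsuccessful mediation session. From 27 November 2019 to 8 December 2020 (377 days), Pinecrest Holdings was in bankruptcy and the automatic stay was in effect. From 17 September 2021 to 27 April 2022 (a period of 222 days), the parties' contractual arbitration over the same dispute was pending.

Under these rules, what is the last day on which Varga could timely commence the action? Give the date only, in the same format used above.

The claim accrued on 25 October 2018, when the wrongful act occurred.
8 months from 25 October 2018 is 25 June 2019.
The emergency suspension of filing deadlines from 25 December 2018 to 2 September 2019 tolled the period for 251 days, extending the deadline to 2 March 2020.
Because the automatic bankruptcy stay ran from 27 November 2019 to 8 December 2020, the deadline is extended by 377 days to 14 March 2021.
By the time the pending related arbitration began on 17 September 2021, the limitation period had already expired on 14 March 2021; that interval cannot revive it.
The other events in the timeline have no effect on the limitation period under the stated rules.

14 March 2021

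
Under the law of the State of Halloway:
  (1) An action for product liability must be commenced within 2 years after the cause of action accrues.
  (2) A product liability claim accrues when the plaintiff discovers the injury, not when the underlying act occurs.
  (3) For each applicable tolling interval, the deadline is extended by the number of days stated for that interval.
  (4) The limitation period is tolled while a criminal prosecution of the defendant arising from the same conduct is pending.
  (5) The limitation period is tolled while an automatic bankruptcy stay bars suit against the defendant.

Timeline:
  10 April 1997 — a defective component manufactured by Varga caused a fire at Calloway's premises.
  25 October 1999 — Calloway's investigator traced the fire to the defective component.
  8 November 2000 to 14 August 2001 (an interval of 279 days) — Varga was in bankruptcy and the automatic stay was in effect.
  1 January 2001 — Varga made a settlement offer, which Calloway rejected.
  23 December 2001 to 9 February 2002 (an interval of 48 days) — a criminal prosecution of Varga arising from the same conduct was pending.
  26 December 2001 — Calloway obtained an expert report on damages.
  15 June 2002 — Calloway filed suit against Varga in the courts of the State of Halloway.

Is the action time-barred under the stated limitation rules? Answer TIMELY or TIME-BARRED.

TIMELY

The claim did not accrue until Calloway discovered the injury on 25 October 1999; the 10 April 1997 act date does not start the clock under the stated rule.
Adding the 2 years base period to 25 October 1999 gives a deadline of 25 October 2001, before any tolling.
The period was tolled for 279 days by the automatic bankruptcy stay (8 November 2000 to 14 August 2001), pushing the deadline to 31 July 2002.
Because the pending criminal prosecution ran from 23 December 2001 to 9 February 2002, the deadline is extended by 48 days to 17 September 2002.
None of the other events listed affects the running of the period under the stated rules.
Filing on 15 June 2002 beat the 17 September 2002 deadline — the action is timely.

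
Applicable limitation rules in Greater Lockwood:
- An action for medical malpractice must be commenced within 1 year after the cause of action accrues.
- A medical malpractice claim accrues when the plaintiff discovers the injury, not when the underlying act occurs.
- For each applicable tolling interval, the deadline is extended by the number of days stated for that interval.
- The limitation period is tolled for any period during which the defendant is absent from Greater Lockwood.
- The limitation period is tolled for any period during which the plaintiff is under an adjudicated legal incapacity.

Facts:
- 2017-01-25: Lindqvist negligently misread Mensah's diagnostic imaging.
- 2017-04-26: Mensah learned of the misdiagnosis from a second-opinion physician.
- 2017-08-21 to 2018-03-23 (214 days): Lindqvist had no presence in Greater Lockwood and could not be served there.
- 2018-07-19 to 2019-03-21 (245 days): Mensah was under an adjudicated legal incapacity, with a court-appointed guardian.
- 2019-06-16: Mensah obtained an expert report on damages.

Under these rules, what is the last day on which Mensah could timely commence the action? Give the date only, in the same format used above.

2019-07-29

Under the discovery rule, the claim accrued on 2017-04-26, when Mensah discovered the injury — not on the 2017-01-25 date of the underlying act.
1 year from 2017-04-26 is 2018-04-26.
The period was tolled for 214 days by the defendant's absence from the jurisdiction (2017-08-21 to 2018-03-23), pushing the deadline to 2018-11-26.
Because the plaintiff's legal incapacity ran from 2018-07-19 to 2019-03-21, the deadline is extended by 245 days to 2019-07-29.
Nothing else in the chronology tolls or restarts the period.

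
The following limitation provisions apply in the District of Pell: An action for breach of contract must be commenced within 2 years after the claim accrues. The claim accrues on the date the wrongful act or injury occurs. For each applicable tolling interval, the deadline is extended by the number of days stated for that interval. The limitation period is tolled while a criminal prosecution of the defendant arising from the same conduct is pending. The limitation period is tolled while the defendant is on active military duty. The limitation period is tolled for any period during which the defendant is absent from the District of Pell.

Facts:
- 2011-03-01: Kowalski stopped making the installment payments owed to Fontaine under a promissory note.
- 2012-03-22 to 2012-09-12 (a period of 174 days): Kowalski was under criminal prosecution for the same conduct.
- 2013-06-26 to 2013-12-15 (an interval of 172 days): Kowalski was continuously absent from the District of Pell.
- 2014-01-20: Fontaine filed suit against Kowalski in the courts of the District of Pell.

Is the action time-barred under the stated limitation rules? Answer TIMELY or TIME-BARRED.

TIMELY

The claim accrued on 2011-03-01, the date of the act.
The untolled deadline — 2 years after 2011-03-01 — is 2013-03-01.
The pending criminal prosecution from 2012-03-22 to 2012-09-12 tolled the period for 174 days, extending the deadline to 2013-08-22.
Because the defendant's absence from the jurisdiction ran from 2013-06-26 to 2013-12-15, the deadline is extended by 172 days to 2014-02-10.
Fontaine filed on 2014-01-20, before the 2014-02-10 deadline, so the action is timely.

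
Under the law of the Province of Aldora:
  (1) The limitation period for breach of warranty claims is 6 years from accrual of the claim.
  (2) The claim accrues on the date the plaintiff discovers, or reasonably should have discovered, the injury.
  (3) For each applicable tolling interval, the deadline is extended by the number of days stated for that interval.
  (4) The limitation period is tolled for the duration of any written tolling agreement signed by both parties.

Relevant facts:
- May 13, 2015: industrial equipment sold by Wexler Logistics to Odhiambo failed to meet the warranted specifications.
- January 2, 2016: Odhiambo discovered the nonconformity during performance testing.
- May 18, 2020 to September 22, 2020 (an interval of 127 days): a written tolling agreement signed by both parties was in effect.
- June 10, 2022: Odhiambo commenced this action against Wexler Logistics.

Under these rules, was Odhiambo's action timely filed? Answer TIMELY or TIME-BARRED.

TIME-BARRED

Under the discovery rule, the claim accrued on January 2, 2016, when Odhiambo discovered the injury — not on the May 13, 2015 date of the underlying act.
6 years from January 2, 2016 is January 2, 2022.
The period was tolled for 127 days by the written tolling agreement (May 18, 2020 to September 22, 2020), pushing the deadline to May 9, 2022.
The June 10, 2022 filing falls after the May 9, 2022 deadline; the claim is time-barred.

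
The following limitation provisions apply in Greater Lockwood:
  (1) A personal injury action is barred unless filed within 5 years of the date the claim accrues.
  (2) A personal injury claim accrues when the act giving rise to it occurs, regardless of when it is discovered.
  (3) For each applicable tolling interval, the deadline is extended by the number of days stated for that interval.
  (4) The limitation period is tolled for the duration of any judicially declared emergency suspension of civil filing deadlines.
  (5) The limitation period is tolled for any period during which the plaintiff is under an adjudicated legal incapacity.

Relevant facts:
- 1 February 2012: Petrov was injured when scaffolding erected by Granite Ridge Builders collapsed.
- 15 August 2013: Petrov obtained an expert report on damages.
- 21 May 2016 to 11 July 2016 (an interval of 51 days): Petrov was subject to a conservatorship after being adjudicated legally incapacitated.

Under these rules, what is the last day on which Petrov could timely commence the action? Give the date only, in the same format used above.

24 March 2017

The claim accrued on 1 February 2012, the date of the act.
Adding the 5 years base period to 1 February 2012 gives a deadline of 1 February 2017, before any tolling.
Because the plaintiff's legal incapacity ran from 21 May 2016 to 11 July 2016, the deadline is extended by 51 days to 24 March 2017.
The other events in the timeline have no effect on the limitation period under the stated rules.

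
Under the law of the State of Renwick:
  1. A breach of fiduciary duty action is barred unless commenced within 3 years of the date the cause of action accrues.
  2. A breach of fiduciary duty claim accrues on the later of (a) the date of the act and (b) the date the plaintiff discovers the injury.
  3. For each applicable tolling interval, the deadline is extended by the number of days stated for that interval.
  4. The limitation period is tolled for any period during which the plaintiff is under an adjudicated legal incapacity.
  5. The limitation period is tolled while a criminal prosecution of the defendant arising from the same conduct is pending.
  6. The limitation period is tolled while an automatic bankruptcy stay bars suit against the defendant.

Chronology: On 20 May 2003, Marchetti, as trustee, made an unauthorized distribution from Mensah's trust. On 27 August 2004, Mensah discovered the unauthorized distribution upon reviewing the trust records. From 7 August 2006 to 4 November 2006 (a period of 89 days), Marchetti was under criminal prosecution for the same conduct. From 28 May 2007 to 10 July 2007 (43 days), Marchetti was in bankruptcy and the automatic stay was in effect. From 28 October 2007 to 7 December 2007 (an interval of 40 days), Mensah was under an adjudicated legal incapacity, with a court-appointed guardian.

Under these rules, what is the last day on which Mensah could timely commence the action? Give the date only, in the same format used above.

Because discovery on 27 August 2004 post-dates the 20 May 2003 act, accrual under the later-of rule falls on 27 August 2004.
The untolled deadline — 3 years after 27 August 2004 — is 27 August 2007.
Because the pending criminal prosecution ran from 7 August 2006 to 4 November 2006, the deadline is extended by 89 days to 24 November 2007.
The period was tolled for 43 days by the automatic bankruptcy stay (28 May 2007 to 10 July 2007), pushing the deadline to 6 January 2008.
The plaintiff's legal incapacity from 28 October 2007 to 7 December 2007 tolled the period for 40 days, extending the deadline to 15 February 2008.

15 February 2008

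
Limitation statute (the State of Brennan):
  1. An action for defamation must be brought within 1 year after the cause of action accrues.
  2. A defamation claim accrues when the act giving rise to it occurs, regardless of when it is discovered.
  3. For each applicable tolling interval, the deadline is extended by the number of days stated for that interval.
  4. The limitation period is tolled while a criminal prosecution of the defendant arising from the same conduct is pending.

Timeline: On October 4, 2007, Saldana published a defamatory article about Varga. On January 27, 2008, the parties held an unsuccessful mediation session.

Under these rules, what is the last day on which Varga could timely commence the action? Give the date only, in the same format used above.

The cause of action accrued on October 4, 2007, the date of the act.
The untolled deadline — 1 year after October 4, 2007 — is October 4, 2008.
The other events in the timeline have no effect on the limitation period under the stated rules.

October 4, 2008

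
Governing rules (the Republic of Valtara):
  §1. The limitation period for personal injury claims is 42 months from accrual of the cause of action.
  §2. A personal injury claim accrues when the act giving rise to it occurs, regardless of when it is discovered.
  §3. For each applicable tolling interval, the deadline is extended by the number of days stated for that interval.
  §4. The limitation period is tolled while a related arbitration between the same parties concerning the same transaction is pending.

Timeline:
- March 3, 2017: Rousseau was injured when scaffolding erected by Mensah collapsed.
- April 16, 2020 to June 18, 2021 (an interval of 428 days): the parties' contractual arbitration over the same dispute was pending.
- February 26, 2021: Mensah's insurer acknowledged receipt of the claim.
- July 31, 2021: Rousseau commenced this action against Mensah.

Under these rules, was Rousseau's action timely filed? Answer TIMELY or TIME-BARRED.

The cause of action accrued on March 3, 2017, the date of the act.
42 months from March 3, 2017 is September 3, 2020.
Because the pending related arbitration ran from April 16, 2020 to June 18, 2021, the deadline is extended by 428 days to November 5, 2021.
The other events in the timeline have no effect on the limitation period under the stated rules.
Rousseau filed on July 31, 2021, before the November 5, 2021 deadline, so the action is timely.

TIMELY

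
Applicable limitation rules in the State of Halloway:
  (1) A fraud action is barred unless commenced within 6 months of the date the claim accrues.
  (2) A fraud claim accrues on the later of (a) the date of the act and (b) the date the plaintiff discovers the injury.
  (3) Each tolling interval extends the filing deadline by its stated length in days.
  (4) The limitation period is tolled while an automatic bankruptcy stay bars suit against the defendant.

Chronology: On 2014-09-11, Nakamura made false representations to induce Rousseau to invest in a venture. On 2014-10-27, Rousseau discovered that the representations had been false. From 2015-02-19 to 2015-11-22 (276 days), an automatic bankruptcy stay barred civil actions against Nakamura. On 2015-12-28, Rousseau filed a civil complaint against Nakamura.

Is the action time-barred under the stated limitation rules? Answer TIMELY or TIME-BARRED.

TIMELY

The claim accrued on 2014-10-27 — the later of the 2014-09-11 act and the 2014-10-27 discovery.
The untolled deadline — 6 months after 2014-10-27 — is 2015-04-27.
The automatic bankruptcy stay from 2015-02-19 to 2015-11-22 tolled the period for 276 days, extending the deadline to 2016-01-28.
Filing on 2015-12-28 beat the 2016-01-28 deadline — the action is timely.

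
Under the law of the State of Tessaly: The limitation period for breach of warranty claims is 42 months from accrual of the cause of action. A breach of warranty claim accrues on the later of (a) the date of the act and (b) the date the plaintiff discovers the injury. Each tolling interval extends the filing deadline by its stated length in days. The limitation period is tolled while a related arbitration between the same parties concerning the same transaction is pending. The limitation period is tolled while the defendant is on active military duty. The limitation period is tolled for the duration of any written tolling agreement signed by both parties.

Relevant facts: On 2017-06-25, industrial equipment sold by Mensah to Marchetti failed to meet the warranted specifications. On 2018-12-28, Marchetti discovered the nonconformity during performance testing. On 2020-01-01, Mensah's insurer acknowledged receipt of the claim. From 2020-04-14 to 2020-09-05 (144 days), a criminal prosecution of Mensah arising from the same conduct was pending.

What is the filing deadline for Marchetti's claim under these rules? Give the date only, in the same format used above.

Taking the later of the act (2017-06-25) and discovery (2018-12-28), the claim accrued on 2018-12-28.
42 months from 2018-12-28 is 2022-06-28.
No stated provision tolls the period for a criminal prosecution, so the interval from 2020-04-14 to 2020-09-05 has no effect on the deadline.
None of the other events listed affects the running of the period under the stated rules.

2022-06-28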